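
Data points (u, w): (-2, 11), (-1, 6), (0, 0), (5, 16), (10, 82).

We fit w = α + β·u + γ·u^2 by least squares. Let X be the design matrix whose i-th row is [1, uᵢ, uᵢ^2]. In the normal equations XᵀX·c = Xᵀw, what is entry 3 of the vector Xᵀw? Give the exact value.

Entry 3 ↔ basis u^2, so (Xᵀw)_{3} = Σᵢ (u^2)·wᵢ = (4)·(11) + (1)·(6) + (0)·(0) + (25)·(16) + (100)·(82) = 8650.

8650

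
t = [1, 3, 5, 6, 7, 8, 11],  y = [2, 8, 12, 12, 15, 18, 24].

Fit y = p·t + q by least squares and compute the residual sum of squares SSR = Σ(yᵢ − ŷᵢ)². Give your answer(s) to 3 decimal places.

From the data, Σt·t = 305, Σt = 41, Σ1 = 7.
And Σt·y = 671, Σy = 91.
XᵀX·[p, q]ᵀ = Xᵀy becomes [[305, 41]; [41, 7]]·[p, q]ᵀ = [671, 91]ᵀ.
Δ = 305·7 − 41² = 454.
p = (671·7 − 41·91)/454 = 483/227; q = (305·91 − 41·671)/454 = 122/227.
Residuals: -151/227, 245/227, 187/227, -296/227, -98/227, 100/227, 13/227; SSR = 992/227.

SSR = 4.370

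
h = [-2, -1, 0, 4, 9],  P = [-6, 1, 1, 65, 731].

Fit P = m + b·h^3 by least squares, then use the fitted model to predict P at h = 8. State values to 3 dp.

Normal-equation sums: Σ1 = 5, Σh^3 = 784, Σh^3·h^3 = 535602.
And ΣP = 792, Σh^3·P = 537106.
So XᵀX·[m, b]ᵀ = XᵀP: [[5, 784]; [784, 535602]]·[m, b]ᵀ = [792, 537106]ᵀ.
Determinant 5·535602 − 784² = 2063354.
m = (792·535602 − 784·537106)/2063354 = 1552840/1031677; b = (5·537106 − 784·792)/2063354 = 1032301/1031677.
At h = 8: P̂ = (1552840/1031677)·(1) + (1032301/1031677)·(512) = 530090952/1031677.

P̂ = 513.815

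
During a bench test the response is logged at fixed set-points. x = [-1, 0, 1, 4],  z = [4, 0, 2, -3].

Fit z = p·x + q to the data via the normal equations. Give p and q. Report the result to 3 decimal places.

p = -1.214, q = 1.964

With design matrix M, MᵀM = [[18, 4]; [4, 4]] and Mᵀz = [-14, 3]ᵀ.
Δ = 18·4 − 4² = 56.
p = ((-14)·4 − 4·3)/56 = -17/14; q = (18·3 − 4·(-14))/56 = 55/28.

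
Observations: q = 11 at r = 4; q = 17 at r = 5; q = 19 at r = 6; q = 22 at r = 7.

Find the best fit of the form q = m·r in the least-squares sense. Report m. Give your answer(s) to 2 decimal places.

Compute the Gram sums: Σr·r = 126.
For Aᵀq: Σr·q = 397.
m = 397/126 = 3.15079.

m = 3.15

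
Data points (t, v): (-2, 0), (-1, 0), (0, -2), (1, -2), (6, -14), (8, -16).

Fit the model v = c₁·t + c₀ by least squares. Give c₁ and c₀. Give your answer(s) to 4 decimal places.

c₁ = -1.7805, c₀ = -2.1057

Setting ∂/∂c₁ … = 0 gives: 106·c₁ + 12·c₀ = -214;  12·c₁ + 6·c₀ = -34.
(Σt·t = 106, Σt = 12, Σ1 = 6, Σt·v = -214, Σv = -34.)
Δ = 106·6 − 12² = 492.
c₁ = ((-214)·6 − 12·(-34))/492 = -73/41; c₀ = (106·(-34) − 12·(-214))/492 = -259/123.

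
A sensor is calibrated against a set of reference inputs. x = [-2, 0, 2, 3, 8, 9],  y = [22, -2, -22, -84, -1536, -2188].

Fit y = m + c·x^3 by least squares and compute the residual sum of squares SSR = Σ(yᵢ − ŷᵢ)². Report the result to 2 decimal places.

With design matrix A, AᵀA = [[6, 1268]; [1268, 794442]] and Aᵀy = [-3810, -2384104]ᵀ.
Eliminating c: 794442·(row 1) − 1268·(row 2) gives 3158828·m = 794442·(-3810) − 1268·(-2384104) = -3780148, so m = -945037/789707.
Then c = ((-2384104) − 1268·(-945037/789707))/794442 = -2368386/789707.
Residuals: -628497/789707, -634377/789707, 2518571/789707, -1443929/789707, 568717/789707, -380485/789707; SSR = 12275162/789707.

SSR = 15.54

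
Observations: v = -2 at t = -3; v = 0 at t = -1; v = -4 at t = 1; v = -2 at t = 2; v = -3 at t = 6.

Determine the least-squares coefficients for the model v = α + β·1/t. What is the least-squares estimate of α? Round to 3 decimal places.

Entries of AᵀA: Σ1 = 5, Σ1/t = 1/3, Σ1/t·1/t = 43/18.
For Aᵀv: Σv = -11, Σ1/t·v = -29/6.
Eliminating β: (43/18)·(row 1) − (1/3)·(row 2) gives (71/6)·α = (43/18)·(-11) − (1/3)·(-29/6) = -74/3, so α = -148/71.
Then β = ((-29/6) − (1/3)·(-148/71))/(43/18) = -123/71.

α = -2.085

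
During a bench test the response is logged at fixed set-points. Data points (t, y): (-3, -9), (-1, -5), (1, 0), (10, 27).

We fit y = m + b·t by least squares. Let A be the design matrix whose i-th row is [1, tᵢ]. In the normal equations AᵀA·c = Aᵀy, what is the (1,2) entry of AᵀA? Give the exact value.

7

Row 1 ↔ basis 1, column 2 ↔ basis t, so (AᵀA)_{1,2} = Σᵢ t = (1)·(-3) + (1)·(-1) + (1)·(1) + (1)·(10) = 7.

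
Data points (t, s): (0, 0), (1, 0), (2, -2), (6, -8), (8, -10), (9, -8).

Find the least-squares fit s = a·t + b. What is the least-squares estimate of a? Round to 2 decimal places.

a = -1.13

Normal-equation sums: Σt·t = 186, Σt = 26, Σ1 = 6.
And Σt·s = -204, Σs = -28.
Normal equations: [[186, 26]; [26, 6]]·[a, b]ᵀ = [-204, -28]ᵀ.
det = 186·6 − 26² = 440.
a = ((-204)·6 − 26·(-28))/440 = -62/55; b = (186·(-28) − 26·(-204))/440 = 12/55.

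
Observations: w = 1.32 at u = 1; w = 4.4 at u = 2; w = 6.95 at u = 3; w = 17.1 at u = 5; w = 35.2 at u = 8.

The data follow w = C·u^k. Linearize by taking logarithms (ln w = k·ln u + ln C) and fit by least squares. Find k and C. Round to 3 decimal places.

Let Y = ln w. Fitting Y = k·ln u + ln C by least squares:
Over the data: Σln u = 5.4806, Σ(ln u)² = 8.6018, Σln w = 10.0981, Σln u·ln w = 15.1312.
Normal system: [[8.6018, 5.4806]; [5.4806, 5]]·[k, ln C]ᵀ = [15.1312, 10.0981]ᵀ.
Solving (det = 12.9714): k = 1.56590, ln C = 0.30320, so C = exp(0.30320) = 1.35418.

k = 1.566, C = 1.354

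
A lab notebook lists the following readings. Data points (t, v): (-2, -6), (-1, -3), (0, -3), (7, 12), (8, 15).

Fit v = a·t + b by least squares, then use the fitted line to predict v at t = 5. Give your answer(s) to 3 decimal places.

Compute the Gram sums: Σt·t = 118, Σt = 12, Σ1 = 5.
And Σt·v = 219, Σv = 15.
AᵀA·[a, b]ᵀ = Aᵀv becomes [[118, 12]; [12, 5]]·[a, b]ᵀ = [219, 15]ᵀ.
Eliminating b: 5·(row 1) − 12·(row 2) gives 446·a = 5·219 − 12·15 = 915, so a = 915/446.
Then b = (15 − 12·(915/446))/5 = -429/223.
At t = 5: v̂ = (915/446)·(5) + (-429/223)·(1) = 3717/446.

v̂ = 8.334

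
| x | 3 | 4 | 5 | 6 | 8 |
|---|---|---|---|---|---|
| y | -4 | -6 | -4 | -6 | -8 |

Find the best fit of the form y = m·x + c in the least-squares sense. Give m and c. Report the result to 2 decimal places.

Setting ∂/∂m … = 0 gives: 150·m + 26·c = -156;  26·m + 5·c = -28.
(Σx·x = 150, Σx = 26, Σ1 = 5, Σx·y = -156, Σy = -28.)
Determinant 150·5 − 26² = 74.
m = ((-156)·5 − 26·(-28))/74 = -26/37; c = (150·(-28) − 26·(-156))/74 = -72/37.

m = -0.70, c = -1.95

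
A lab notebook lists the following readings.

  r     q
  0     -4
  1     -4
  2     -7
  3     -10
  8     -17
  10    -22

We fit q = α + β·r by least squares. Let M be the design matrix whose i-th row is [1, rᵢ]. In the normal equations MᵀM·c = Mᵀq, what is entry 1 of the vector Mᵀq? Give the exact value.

Entry 1 ↔ basis 1, so (Mᵀq)_{1} = Σᵢ qᵢ = (1)·(-4) + (1)·(-4) + (1)·(-7) + (1)·(-10) + (1)·(-17) + (1)·(-22) = -64.

-64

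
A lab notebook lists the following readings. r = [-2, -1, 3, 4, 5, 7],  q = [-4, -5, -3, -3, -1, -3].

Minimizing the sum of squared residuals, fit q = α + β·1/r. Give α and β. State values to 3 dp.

α = -2.979, β = 1.962

With design matrix A, AᵀA = [[6, -241/420]; [-241/420, 261781/176400]] and Aᵀq = [-19, 647/140]ᵀ.
det = 6·(261781/176400) − (-241/420)² = 302521/35280.
α = ((-19)·(261781/176400) − (-241/420)·(647/140))/(302521/35280) = -4506058/1512605; β = (6·(647/140) − (-241/420)·(-19))/(302521/35280) = 593628/302521.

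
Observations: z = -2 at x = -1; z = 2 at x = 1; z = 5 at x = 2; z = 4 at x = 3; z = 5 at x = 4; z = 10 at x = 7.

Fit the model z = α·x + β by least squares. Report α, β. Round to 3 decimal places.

α = 1.393, β = 0.286

The normal equations are: 80·α + 16·β = 116;  16·α + 6·β = 24.
Δ = 80·6 − 16² = 224.
α = (116·6 − 16·24)/224 = 39/28; β = (80·24 − 16·116)/224 = 2/7.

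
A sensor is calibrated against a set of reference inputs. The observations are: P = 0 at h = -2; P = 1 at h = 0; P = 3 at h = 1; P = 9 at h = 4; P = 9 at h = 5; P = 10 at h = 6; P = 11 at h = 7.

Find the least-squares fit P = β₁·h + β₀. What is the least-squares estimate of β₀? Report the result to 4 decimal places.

β₀ = 2.0840

With design matrix A, AᵀA = [[131, 21]; [21, 7]] and AᵀP = [221, 43]ᵀ.
Eliminating β₀: 7·(row 1) − 21·(row 2) gives 476·β₁ = 7·221 − 21·43 = 644, so β₁ = 23/17.
Then β₀ = (43 − 21·(23/17))/7 = 248/119.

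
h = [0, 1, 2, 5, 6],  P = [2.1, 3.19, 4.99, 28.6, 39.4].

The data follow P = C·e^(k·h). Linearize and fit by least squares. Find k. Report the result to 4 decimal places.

k = 0.5105

Let Y = ln P. Fitting Y = k·h + ln C by least squares:
Sums: Σh = 14.0000, Σ(h)² = 66.0000, Σln P = 10.5366, Σh·ln P = 43.1845.
Normal system: [[66.0000, 14.0000]; [14.0000, 5]]·[k, ln C]ᵀ = [43.1845, 10.5366]ᵀ.
Slope k = (n·Σh·ln P − Σh·Σln P)/(n·Σ(h)² − (Σh)²) = (5·43.1845 − 14.0000·10.5366)/134.0000 = 0.51053; ln C = (Σln P − k·Σh)/n = 0.67784.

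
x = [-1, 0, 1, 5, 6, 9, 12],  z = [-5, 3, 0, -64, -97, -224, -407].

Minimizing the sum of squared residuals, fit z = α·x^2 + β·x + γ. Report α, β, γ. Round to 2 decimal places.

From the data, Σx^2·x^2 = 29220, Σx^2·x = 2798, Σx^2 = 288, Σx·x = 288, Σx = 32, Σ1 = 7.
For Aᵀz: Σx^2·z = -81849, Σx·z = -7797, Σz = -794.
Inverting the 3×3 Gram matrix, [α, β, γ]ᵀ = [-7471/2506, 4407/2506, 1490/1253]ᵀ.

α = -2.98, β = 1.76, γ = 1.19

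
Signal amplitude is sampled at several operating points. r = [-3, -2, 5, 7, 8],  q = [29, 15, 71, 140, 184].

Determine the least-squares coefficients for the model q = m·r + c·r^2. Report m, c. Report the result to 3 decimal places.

Setting ∂/∂m … = 0 gives: 151·m + 945·c = 2690;  945·m + 7219·c = 20732.
det = 151·7219 − 945² = 197044.
m = (2690·7219 − 945·20732)/197044 = -86315/98522; c = (151·20732 − 945·2690)/197044 = 294241/98522.

m = -0.876, c = 2.987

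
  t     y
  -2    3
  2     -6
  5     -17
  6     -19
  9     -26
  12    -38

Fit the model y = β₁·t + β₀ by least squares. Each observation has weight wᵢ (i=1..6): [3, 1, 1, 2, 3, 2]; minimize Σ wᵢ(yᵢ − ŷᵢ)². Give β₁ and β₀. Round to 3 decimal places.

β₁ = -2.836, β₀ = -2.042

From the data, Σwᵢ·t·t = 644, Σwᵢ·t = 64, Σwᵢ·1 = 12.
And Σwᵢ·t·y = -1957, Σwᵢ·y = -206.
det = 644·12 − 64² = 3632.
β₁ = ((-1957)·12 − 64·(-206))/3632 = -2575/908; β₀ = (644·(-206) − 64·(-1957))/3632 = -927/454.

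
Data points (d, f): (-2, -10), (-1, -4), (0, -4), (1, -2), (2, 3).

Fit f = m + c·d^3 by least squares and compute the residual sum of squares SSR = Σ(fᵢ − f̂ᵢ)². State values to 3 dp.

Setting ∂/∂m … = 0 gives: 5·m + 0·c = -17;  0·m + 130·c = 106.
(Σ1 = 5, Σd^3 = 0, Σd^3·d^3 = 130, Σf = -17, Σd^3·f = 106.)
det = 5·130 − 0² = 650.
m = ((-17)·130 − 0·106)/650 = -17/5; c = (5·106 − 0·(-17))/650 = 53/65.
Residuals: -1/13, 14/65, -3/5, 38/65, -8/65; SSR = 10/13.

SSR = 0.769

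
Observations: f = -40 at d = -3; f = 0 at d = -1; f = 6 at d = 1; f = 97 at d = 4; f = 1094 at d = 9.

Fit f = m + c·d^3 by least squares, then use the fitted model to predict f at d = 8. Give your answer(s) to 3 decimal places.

Sums needed: Σ1 = 5, Σd^3 = 766, Σd^3·d^3 = 536268.
Moment sums: Σf = 1157, Σd^3·f = 804820.
det = 5·536268 − 766² = 2094584.
m = (1157·536268 − 766·804820)/2094584 = 992489/523646; c = (5·804820 − 766·1157)/2094584 = 1568919/1047292.
At d = 8: f̂ = (992489/523646)·(1) + (1568919/1047292)·(512) = 402635753/523646.

f̂ = 768.908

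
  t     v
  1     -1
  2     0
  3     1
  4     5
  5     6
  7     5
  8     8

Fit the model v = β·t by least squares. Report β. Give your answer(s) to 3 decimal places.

β = 0.899

Setting ∂/∂β … = 0 gives: 168·β = 151.
(Σt·t = 168, Σt·v = 151.)
Hence β = 151 / 168 ≈ 0.89881.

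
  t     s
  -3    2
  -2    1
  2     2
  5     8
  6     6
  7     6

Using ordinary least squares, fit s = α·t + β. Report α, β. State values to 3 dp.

Sums needed: Σt·t = 127, Σt = 15, Σ1 = 6.
Moment sums: Σt·s = 114, Σs = 25.
So AᵀA·[α, β]ᵀ = Aᵀs: [[127, 15]; [15, 6]]·[α, β]ᵀ = [114, 25]ᵀ.
det = 127·6 − 15² = 537.
α = (114·6 − 15·25)/537 = 103/179; β = (127·25 − 15·114)/537 = 1465/537.

α = 0.575, β = 2.728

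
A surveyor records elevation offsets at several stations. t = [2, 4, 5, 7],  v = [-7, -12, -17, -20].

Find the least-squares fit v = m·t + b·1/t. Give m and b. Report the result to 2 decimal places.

From the data, Σt·t = 94, Σt·1/t = 4, Σ1/t·1/t = 7309/19600.
And Σt·v = -287, Σ1/t·v = -893/70.
So MᵀM·[m, b]ᵀ = Mᵀv: [[94, 4]; [4, 7309/19600]]·[m, b]ᵀ = [-287, -893/70]ᵀ.
det = 94·(7309/19600) − 4² = 186723/9800.
m = ((-287)·(7309/19600) − 4·(-893/70))/(186723/9800) = -121947/41494; b = (94·(-893/70) − 4·(-287))/(186723/9800) = -55720/20747.

m = -2.94, b = -2.69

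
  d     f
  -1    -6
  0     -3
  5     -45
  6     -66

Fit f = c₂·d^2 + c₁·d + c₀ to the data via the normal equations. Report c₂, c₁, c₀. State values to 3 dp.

From the data, Σd^2·d^2 = 1922, Σd^2·d = 340, Σd^2 = 62, Σd·d = 62, Σd = 10, Σ1 = 4.
Right-hand side: Σd^2·f = -3507, Σd·f = -615, Σf = -120.
Normal equations: [[1922, 340, 62]; [340, 62, 10]; [62, 10, 4]]·[c₂, c₁, c₀]ᵀ = [-3507, -615, -120]ᵀ.
Solving the 3×3 system (Gaussian elimination) gives c₂ = -2, c₁ = 55/37, c₀ = -201/74.

c₂ = -2.000, c₁ = 1.486, c₀ = -2.716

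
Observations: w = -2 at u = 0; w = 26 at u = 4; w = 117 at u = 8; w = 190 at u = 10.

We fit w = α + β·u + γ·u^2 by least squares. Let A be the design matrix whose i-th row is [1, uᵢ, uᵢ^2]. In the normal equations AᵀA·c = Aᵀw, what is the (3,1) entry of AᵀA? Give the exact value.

180

Row 3 ↔ basis u^2, column 1 ↔ basis 1, so (AᵀA)_{3,1} = Σᵢ u^2 = (0)·(1) + (16)·(1) + (64)·(1) + (100)·(1) = 180.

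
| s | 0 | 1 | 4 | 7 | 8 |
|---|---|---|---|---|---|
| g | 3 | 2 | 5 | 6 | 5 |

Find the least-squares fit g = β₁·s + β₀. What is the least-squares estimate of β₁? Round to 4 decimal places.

β₁ = 0.4000

XᵀX·[β₁, β₀]ᵀ = Xᵀg reads: 130·β₁ + 20·β₀ = 104;  20·β₁ + 5·β₀ = 21.
Eliminating β₀: 5·(row 1) − 20·(row 2) gives 250·β₁ = 5·104 − 20·21 = 100, so β₁ = 2/5.
Then β₀ = (21 − 20·(2/5))/5 = 13/5.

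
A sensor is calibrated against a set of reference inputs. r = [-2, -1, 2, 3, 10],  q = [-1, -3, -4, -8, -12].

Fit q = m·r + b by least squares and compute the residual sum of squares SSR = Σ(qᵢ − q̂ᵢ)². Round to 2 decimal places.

SSR = 5.81

Forming AᵀA = [[118, 12]; [12, 5]] and Aᵀq = [-147, -28]ᵀ gives AᵀA·[m, b]ᵀ = Aᵀq.
Determinant 118·5 − 12² = 446.
m = ((-147)·5 − 12·(-28))/446 = -399/446; b = (118·(-28) − 12·(-147))/446 = -770/223.
Residuals: 148/223, -197/446, 277/223, -831/446, 89/223; SSR = 2591/446.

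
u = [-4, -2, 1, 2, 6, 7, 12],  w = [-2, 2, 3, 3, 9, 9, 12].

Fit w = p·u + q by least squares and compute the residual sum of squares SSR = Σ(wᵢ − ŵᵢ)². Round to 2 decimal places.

SSR = 6.88

AᵀA·[p, q]ᵀ = Aᵀw reads: 254·p + 22·q = 274;  22·p + 7·q = 36.
Determinant 254·7 − 22² = 1294.
p = (274·7 − 22·36)/1294 = 563/647; q = (254·36 − 22·274)/1294 = 1558/647.
Residuals: -600/647, 862/647, -180/647, -743/647, 887/647, 324/647, -550/647; SSR = 4454/647.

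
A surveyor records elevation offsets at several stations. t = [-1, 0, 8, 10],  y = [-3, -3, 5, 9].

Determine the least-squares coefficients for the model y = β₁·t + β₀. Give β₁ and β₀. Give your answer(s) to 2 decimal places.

The normal equations are: 165·β₁ + 17·β₀ = 133;  17·β₁ + 4·β₀ = 8.
Eliminating β₀: 4·(row 1) − 17·(row 2) gives 371·β₁ = 4·133 − 17·8 = 396, so β₁ = 396/371.
Then β₀ = (8 − 17·(396/371))/4 = -941/371.

β₁ = 1.07, β₀ = -2.54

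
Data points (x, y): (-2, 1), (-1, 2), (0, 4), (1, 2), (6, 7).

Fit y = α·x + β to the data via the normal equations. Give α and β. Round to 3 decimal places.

The normal system AᵀA·[α, β]ᵀ = Aᵀy is [[42, 4]; [4, 5]]·[α, β]ᵀ = [40, 16]ᵀ.
Δ = 42·5 − 4² = 194.
α = (40·5 − 4·16)/194 = 68/97; β = (42·16 − 4·40)/194 = 256/97.

α = 0.701, β = 2.639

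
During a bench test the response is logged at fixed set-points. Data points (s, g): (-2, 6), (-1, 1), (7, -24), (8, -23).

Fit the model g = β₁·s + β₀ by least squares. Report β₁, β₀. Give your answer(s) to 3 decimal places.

β₁ = -2.988, β₀ = -1.037

MᵀM·[β₁, β₀]ᵀ = Mᵀg reads: 118·β₁ + 12·β₀ = -365;  12·β₁ + 4·β₀ = -40.
det = 118·4 − 12² = 328.
β₁ = ((-365)·4 − 12·(-40))/328 = -245/82; β₀ = (118·(-40) − 12·(-365))/328 = -85/82.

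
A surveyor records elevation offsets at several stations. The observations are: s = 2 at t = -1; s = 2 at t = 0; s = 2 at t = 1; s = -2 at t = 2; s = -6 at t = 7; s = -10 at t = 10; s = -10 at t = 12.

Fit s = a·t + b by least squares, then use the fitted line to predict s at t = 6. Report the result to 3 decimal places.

ŝ = -4.781

MᵀM·[a, b]ᵀ = Mᵀs reads: 299·a + 31·b = -266;  31·a + 7·b = -22.
Eliminating b: 7·(row 1) − 31·(row 2) gives 1132·a = 7·(-266) − 31·(-22) = -1180, so a = -295/283.
Then b = ((-22) − 31·(-295/283))/7 = 417/283.
At t = 6: ŝ = (-295/283)·(6) + (417/283)·(1) = -1353/283.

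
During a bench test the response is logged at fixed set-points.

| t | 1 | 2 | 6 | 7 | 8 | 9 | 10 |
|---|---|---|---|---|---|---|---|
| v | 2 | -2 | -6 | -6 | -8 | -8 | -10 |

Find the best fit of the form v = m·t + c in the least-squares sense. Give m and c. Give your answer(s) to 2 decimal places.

Setting ∂/∂m … = 0 gives: 335·m + 43·c = -316;  43·m + 7·c = -38.
(Σt·t = 335, Σt = 43, Σ1 = 7, Σt·v = -316, Σv = -38.)
Determinant 335·7 − 43² = 496.
m = ((-316)·7 − 43·(-38))/496 = -289/248; c = (335·(-38) − 43·(-316))/496 = 429/248.

m = -1.17, c = 1.73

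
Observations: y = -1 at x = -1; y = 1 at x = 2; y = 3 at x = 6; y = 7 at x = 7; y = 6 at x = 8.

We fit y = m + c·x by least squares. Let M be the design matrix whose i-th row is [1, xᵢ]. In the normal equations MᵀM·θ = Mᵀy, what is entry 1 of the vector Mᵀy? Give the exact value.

16

Entry 1 ↔ basis 1, so (Mᵀy)_{1} = Σᵢ yᵢ = (1)·(-1) + (1)·(1) + (1)·(3) + (1)·(7) + (1)·(6) = 16.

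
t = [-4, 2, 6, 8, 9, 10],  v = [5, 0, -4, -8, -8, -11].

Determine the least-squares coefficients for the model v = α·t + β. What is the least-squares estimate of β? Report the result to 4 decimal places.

β = 1.3775

Compute the Gram sums: Σt·t = 301, Σt = 31, Σ1 = 6.
For Aᵀv: Σt·v = -290, Σv = -26.
AᵀA·[α, β]ᵀ = Aᵀv becomes [[301, 31]; [31, 6]]·[α, β]ᵀ = [-290, -26]ᵀ.
det = 301·6 − 31² = 845.
α = ((-290)·6 − 31·(-26))/845 = -934/845; β = (301·(-26) − 31·(-290))/845 = 1164/845.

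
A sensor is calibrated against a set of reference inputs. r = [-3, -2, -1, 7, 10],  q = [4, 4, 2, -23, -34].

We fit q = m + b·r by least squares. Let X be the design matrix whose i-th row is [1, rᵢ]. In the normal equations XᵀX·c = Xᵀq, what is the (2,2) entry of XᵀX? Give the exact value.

163

Row 2 ↔ basis r, column 2 ↔ basis r, so (XᵀX)_{2,2} = Σᵢ (r)·(r) = (-3)·(-3) + (-2)·(-2) + (-1)·(-1) + (7)·(7) + (10)·(10) = 163.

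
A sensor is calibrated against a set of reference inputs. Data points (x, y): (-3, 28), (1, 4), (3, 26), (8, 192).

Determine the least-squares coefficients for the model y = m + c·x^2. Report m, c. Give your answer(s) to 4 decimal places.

m = 0.4116, c = 2.9922

Normal-equation sums: Σ1 = 4, Σx^2 = 83, Σx^2·x^2 = 4259.
Moment sums: Σy = 250, Σx^2·y = 12778.
AᵀA·[m, c]ᵀ = Aᵀy becomes [[4, 83]; [83, 4259]]·[m, c]ᵀ = [250, 12778]ᵀ.
det = 4·4259 − 83² = 10147.
m = (250·4259 − 83·12778)/10147 = 4176/10147; c = (4·12778 − 83·250)/10147 = 30362/10147.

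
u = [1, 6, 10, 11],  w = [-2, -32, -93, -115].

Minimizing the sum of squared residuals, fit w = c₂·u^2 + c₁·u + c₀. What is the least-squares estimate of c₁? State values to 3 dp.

Forming XᵀX = [[25938, 2548, 258]; [2548, 258, 28]; [258, 28, 4]] and Xᵀw = [-24369, -2389, -242]ᵀ gives XᵀX·[c₂, c₁, c₀]ᵀ = Xᵀw.
Inverting the 3×3 Gram matrix, [c₂, c₁, c₀]ᵀ = [-2743/2585, 7701/5170, -2569/1034]ᵀ.

c₁ = 1.490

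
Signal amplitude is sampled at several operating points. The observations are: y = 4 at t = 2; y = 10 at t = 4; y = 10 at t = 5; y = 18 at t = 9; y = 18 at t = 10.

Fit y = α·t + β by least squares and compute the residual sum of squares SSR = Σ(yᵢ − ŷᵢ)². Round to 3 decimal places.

From the data, Σt·t = 226, Σt = 30, Σ1 = 5.
And Σt·y = 440, Σy = 60.
So AᵀA·[α, β]ᵀ = Aᵀy: [[226, 30]; [30, 5]]·[α, β]ᵀ = [440, 60]ᵀ.
det = 226·5 − 30² = 230.
α = (440·5 − 30·60)/230 = 40/23; β = (226·60 − 30·440)/230 = 36/23.
Residuals: -24/23, 34/23, -6/23, 18/23, -22/23; SSR = 112/23.

SSR = 4.870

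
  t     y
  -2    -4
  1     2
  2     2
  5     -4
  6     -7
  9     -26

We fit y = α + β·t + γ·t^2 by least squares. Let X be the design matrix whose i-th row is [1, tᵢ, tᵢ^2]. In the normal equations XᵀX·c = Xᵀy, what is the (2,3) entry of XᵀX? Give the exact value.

1071

Row 2 ↔ basis t, column 3 ↔ basis t^2, so (XᵀX)_{2,3} = Σᵢ (t)·(t^2) = (-2)·(4) + (1)·(1) + (2)·(4) + (5)·(25) + (6)·(36) + (9)·(81) = 1071.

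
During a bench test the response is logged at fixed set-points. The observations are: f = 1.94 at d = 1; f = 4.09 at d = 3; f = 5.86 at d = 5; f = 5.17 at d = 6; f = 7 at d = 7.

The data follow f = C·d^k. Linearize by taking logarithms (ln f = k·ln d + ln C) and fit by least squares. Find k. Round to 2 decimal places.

Let Y = ln f. Fitting Y = k·ln d + ln C by least squares:
Sums: Σln d = 6.4457, Σ(ln d)² = 10.7942, Σln f = 7.4282, Σln d·ln f = 11.1234.
Normal system: [[10.7942, 6.4457]; [6.4457, 5]]·[k, ln C]ᵀ = [11.1234, 7.4282]ᵀ.
Δ = 10.7942·5 − (6.4457)² = 12.4237; k = (11.1234·5 − 6.4457·7.4282)/12.4237 = 0.62276, ln C = (10.7942·7.4282 − 6.4457·11.1234)/12.4237 = 0.68281.

k = 0.62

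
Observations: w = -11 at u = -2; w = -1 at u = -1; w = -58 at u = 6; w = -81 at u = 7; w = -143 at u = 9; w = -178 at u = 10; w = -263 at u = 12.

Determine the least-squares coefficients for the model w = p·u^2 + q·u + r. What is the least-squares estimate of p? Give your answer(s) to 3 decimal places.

Sums needed: Σu^2·u^2 = 41011, Σu^2·u = 4007, Σu^2 = 415, Σu·u = 415, Σu = 41, Σ1 = 7.
For Xᵀw: Σu^2·w = -73357, Σu·w = -7115, Σw = -735.
XᵀX·[p, q, r]ᵀ = Xᵀw becomes [[41011, 4007, 415]; [4007, 415, 41]; [415, 41, 7]]·[p, q, r]ᵀ = [-73357, -7115, -735]ᵀ.
Solving the 3×3 system (Gaussian elimination) gives p = -50441/24907, q = 490039/224163, r = 506533/224163.

p = -2.025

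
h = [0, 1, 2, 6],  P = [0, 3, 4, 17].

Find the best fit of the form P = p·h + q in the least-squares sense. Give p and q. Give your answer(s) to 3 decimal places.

p = 2.843, q = -0.398

From the data, Σh·h = 41, Σh = 9, Σ1 = 4.
Moment sums: Σh·P = 113, ΣP = 24.
Eliminating q: 4·(row 1) − 9·(row 2) gives 83·p = 4·113 − 9·24 = 236, so p = 236/83.
Then q = (24 − 9·(236/83))/4 = -33/83.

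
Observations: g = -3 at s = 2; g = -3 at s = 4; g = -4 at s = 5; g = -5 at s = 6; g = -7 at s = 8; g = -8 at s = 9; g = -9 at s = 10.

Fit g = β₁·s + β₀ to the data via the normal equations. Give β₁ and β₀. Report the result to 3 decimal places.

From the data, Σs·s = 326, Σs = 44, Σ1 = 7.
And Σs·g = -286, Σg = -39.
So AᵀA·[β₁, β₀]ᵀ = Aᵀg: [[326, 44]; [44, 7]]·[β₁, β₀]ᵀ = [-286, -39]ᵀ.
Δ = 326·7 − 44² = 346.
β₁ = ((-286)·7 − 44·(-39))/346 = -143/173; β₀ = (326·(-39) − 44·(-286))/346 = -65/173.

β₁ = -0.827, β₀ = -0.376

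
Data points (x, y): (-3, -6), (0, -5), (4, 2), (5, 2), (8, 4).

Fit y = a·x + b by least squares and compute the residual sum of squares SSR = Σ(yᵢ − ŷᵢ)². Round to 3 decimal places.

Setting ∂/∂a … = 0 gives: 114·a + 14·b = 68;  14·a + 5·b = -3.
(Σx·x = 114, Σx = 14, Σ1 = 5, Σx·y = 68, Σy = -3.)
Δ = 114·5 − 14² = 374.
a = (68·5 − 14·(-3))/374 = 191/187; b = (114·(-3) − 14·68)/374 = -647/187.
Residuals: 98/187, -288/187, 257/187, 6/17, -133/187; SSR = 966/187.

SSR = 5.166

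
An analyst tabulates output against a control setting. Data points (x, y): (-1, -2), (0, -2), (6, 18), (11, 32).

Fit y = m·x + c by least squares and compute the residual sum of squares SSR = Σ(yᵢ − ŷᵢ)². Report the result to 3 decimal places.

SSR = 4.830

AᵀA·[m, c]ᵀ = Aᵀy reads: 158·m + 16·c = 462;  16·m + 4·c = 46.
Eliminating c: 4·(row 1) − 16·(row 2) gives 376·m = 4·462 − 16·46 = 1112, so m = 139/47.
Then c = (46 − 16·(139/47))/4 = -31/94.
Residuals: 121/94, -157/94, 55/94, -19/94; SSR = 227/47.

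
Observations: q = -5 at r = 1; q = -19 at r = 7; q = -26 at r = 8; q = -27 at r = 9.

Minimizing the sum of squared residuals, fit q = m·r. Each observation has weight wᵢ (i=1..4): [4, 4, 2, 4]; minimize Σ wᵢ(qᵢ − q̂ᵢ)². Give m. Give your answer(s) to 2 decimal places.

m = -2.98

Forming XᵀWX = [[652]] and XᵀWq = [-1940]ᵀ gives XᵀWX·[m]ᵀ = XᵀWq.
Hence m = -1940 / 652 ≈ -2.97546.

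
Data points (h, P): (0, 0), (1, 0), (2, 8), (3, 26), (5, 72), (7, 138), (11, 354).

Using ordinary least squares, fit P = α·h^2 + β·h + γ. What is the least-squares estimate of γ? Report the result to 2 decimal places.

γ = -0.75

MᵀM·[α, β, γ]ᵀ = MᵀP reads: 17765·α + 1835·β + 209·γ = 51662;  1835·α + 209·β + 29·γ = 5314;  209·α + 29·β + 7·γ = 598.
(Σh^2·h^2 = 17765, Σh^2·h = 1835, Σh^2 = 209, Σh·h = 209, Σh = 29, Σ1 = 7, Σh^2·P = 51662, Σh·P = 5314, ΣP = 598.)
Solving the 3×3 system (Gaussian elimination) gives α = 446230/148449, β = -128008/148449, γ = -5288/7069.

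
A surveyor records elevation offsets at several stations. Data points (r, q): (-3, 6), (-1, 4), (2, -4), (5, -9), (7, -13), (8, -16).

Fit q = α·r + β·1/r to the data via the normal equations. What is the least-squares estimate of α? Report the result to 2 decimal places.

α = -1.87

Compute the Gram sums: Σr·r = 152, Σr·1/r = 6, Σ1/r·1/r = 1014049/705600.
For Xᵀq: Σr·q = -294, Σ1/r·q = -478/35.
Normal equations: [[152, 6]; [6, 1014049/705600]]·[α, β]ᵀ = [-294, -478/35]ᵀ.
Eliminating β: (1014049/705600)·(row 1) − 6·(row 2) gives (16091731/88200)·α = (1014049/705600)·(-294) − 6·(-478/35) = -5721703/16800, so α = -120155763/64366924.
Then β = ((-478/35) − 6·(-120155763/64366924))/(1014049/705600) = -27508320/16091731.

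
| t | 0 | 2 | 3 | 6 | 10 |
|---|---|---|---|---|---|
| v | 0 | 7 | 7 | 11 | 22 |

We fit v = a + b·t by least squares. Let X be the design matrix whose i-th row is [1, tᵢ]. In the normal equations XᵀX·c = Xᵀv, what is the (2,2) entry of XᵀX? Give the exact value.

Row 2 ↔ basis t, column 2 ↔ basis t, so (XᵀX)_{2,2} = Σᵢ (t)·(t) = (0)·(0) + (2)·(2) + (3)·(3) + (6)·(6) + (10)·(10) = 149.

149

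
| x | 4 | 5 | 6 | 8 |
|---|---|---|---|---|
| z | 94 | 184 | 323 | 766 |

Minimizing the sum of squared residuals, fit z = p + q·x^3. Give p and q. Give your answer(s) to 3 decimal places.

Normal-equation sums: Σ1 = 4, Σx^3 = 917, Σx^3·x^3 = 328521.
Moment sums: Σz = 1367, Σx^3·z = 490976.
Eliminating q: 328521·(row 1) − 917·(row 2) gives 473195·p = 328521·1367 − 917·490976 = -1136785, so p = -227357/94639.
Then q = (490976 − 917·(-227357/94639))/328521 = 142073/94639.

p = -2.402, q = 1.501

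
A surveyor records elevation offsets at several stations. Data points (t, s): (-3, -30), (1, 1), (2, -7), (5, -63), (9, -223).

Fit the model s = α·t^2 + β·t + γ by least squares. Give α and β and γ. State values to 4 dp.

Setting ∂/∂α … = 0 gives: 7284·α + 836·β + 120·γ = -19935;  836·α + 120·β + 14·γ = -2245;  120·α + 14·β + 5·γ = -322.
(Σt^2·t^2 = 7284, Σt^2·t = 836, Σt^2 = 120, Σt·t = 120, Σt = 14, Σ1 = 5, Σt^2·s = -19935, Σt·s = -2245, Σs = -322.)
Row-reducing yields α = -196641/66152, β = 116979/66152, γ = 65827/33076.

α = -2.9726, β = 1.7683, γ = 1.9902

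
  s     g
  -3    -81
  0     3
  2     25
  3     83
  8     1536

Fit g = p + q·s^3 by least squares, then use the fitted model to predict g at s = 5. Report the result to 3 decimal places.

ĝ = 376.144

From the data, Σ1 = 5, Σs^3 = 520, Σs^3·s^3 = 263666.
Moment sums: Σg = 1566, Σs^3·g = 791060.
Δ = 5·263666 − 520² = 1047930.
p = (1566·263666 − 520·791060)/1047930 = 59606/40305; q = (5·791060 − 520·1566)/1047930 = 314098/104793.
At s = 5: ĝ = (59606/40305)·(1) + (314098/104793)·(125) = 65695376/174655.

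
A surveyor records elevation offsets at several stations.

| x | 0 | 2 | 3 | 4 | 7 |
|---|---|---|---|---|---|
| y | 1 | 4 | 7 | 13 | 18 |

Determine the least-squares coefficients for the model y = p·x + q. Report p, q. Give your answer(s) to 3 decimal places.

p = 2.590, q = 0.313

Entries of AᵀA: Σx·x = 78, Σx = 16, Σ1 = 5.
For Aᵀy: Σx·y = 207, Σy = 43.
AᵀA·[p, q]ᵀ = Aᵀy becomes [[78, 16]; [16, 5]]·[p, q]ᵀ = [207, 43]ᵀ.
Eliminating q: 5·(row 1) − 16·(row 2) gives 134·p = 5·207 − 16·43 = 347, so p = 347/134.
Then q = (43 − 16·(347/134))/5 = 21/67.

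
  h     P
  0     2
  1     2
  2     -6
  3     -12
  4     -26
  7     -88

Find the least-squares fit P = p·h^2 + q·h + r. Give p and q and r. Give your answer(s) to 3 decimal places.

p = -1.948, q = 0.763, r = 2.149

The normal system MᵀM·[p, q, r]ᵀ = MᵀP is [[2755, 443, 79]; [443, 79, 17]; [79, 17, 6]]·[p, q, r]ᵀ = [-4858, -766, -128]ᵀ.
Row-reducing yields p = -707/363, q = 277/363, r = 260/121.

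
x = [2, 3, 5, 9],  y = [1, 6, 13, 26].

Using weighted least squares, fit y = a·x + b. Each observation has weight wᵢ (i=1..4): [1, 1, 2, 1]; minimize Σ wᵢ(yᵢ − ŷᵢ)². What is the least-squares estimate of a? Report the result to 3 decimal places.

a = 3.500

From the data, Σwᵢ·x·x = 144, Σwᵢ·x = 24, Σwᵢ·1 = 5.
And Σwᵢ·x·y = 384, Σwᵢ·y = 59.
So AᵀWA·[a, b]ᵀ = AᵀWy: [[144, 24]; [24, 5]]·[a, b]ᵀ = [384, 59]ᵀ.
Eliminating b: 5·(row 1) − 24·(row 2) gives 144·a = 5·384 − 24·59 = 504, so a = 7/2.
Then b = (59 − 24·(7/2))/5 = -5.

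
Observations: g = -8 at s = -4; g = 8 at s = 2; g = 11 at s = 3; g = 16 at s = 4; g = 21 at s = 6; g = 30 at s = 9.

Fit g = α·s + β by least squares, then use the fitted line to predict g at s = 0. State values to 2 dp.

ĝ = 3.17

The normal equations are: 162·α + 20·β = 541;  20·α + 6·β = 78.
Eliminating β: 6·(row 1) − 20·(row 2) gives 572·α = 6·541 − 20·78 = 1686, so α = 843/286.
Then β = (78 − 20·(843/286))/6 = 454/143.
At s = 0: ĝ = (843/286)·(0) + (454/143)·(1) = 454/143.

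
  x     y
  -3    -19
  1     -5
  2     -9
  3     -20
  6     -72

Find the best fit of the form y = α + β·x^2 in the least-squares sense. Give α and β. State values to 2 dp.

Entries of MᵀM: Σ1 = 5, Σx^2 = 59, Σx^2·x^2 = 1475.
Right-hand side: Σy = -125, Σx^2·y = -2984.
Normal equations: [[5, 59]; [59, 1475]]·[α, β]ᵀ = [-125, -2984]ᵀ.
Determinant 5·1475 − 59² = 3894.
α = ((-125)·1475 − 59·(-2984))/3894 = -47/22; β = (5·(-2984) − 59·(-125))/3894 = -2515/1298.

α = -2.14, β = -1.94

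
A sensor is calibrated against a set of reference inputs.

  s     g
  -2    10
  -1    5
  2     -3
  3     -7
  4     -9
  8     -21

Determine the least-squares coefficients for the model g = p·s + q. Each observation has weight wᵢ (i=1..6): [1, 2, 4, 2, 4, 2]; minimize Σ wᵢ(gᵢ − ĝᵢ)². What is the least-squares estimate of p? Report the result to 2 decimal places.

p = -2.98

The normal equations are: 232·p + 42·q = -576;  42·p + 15·q = -84.
(Σwᵢ·s·s = 232, Σwᵢ·s = 42, Σwᵢ·1 = 15, Σwᵢ·s·g = -576, Σwᵢ·g = -84.)
Δ = 232·15 − 42² = 1716.
p = ((-576)·15 − 42·(-84))/1716 = -426/143; q = (232·(-84) − 42·(-576))/1716 = 392/143.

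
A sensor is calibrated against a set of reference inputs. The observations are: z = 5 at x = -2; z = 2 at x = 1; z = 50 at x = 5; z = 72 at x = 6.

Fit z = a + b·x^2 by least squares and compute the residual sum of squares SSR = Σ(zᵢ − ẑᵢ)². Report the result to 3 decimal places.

SSR = 5.094

Entries of AᵀA: Σ1 = 4, Σx^2 = 66, Σx^2·x^2 = 1938.
For Aᵀz: Σz = 129, Σx^2·z = 3864.
AᵀA·[a, b]ᵀ = Aᵀz becomes [[4, 66]; [66, 1938]]·[a, b]ᵀ = [129, 3864]ᵀ.
Eliminating b: 1938·(row 1) − 66·(row 2) gives 3396·a = 1938·129 − 66·3864 = -5022, so a = -837/566.
Then b = (3864 − 66·(-837/566))/1938 = 1157/566.
Residuals: -961/566, 406/283, 106/283, -63/566; SSR = 2883/566.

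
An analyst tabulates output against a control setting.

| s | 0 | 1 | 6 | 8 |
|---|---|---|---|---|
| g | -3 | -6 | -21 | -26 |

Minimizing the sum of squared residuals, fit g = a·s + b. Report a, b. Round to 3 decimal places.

Compute the Gram sums: Σs·s = 101, Σs = 15, Σ1 = 4.
And Σs·g = -340, Σg = -56.
XᵀX·[a, b]ᵀ = Xᵀg becomes [[101, 15]; [15, 4]]·[a, b]ᵀ = [-340, -56]ᵀ.
Eliminating b: 4·(row 1) − 15·(row 2) gives 179·a = 4·(-340) − 15·(-56) = -520, so a = -520/179.
Then b = ((-56) − 15·(-520/179))/4 = -556/179.

a = -2.905, b = -3.106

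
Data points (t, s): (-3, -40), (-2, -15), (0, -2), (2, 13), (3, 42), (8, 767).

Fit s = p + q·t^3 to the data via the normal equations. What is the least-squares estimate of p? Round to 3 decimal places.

p = -0.424

The normal equations are: 6·p + 512·q = 765;  512·p + 263730·q = 395142.
(Σ1 = 6, Σt^3 = 512, Σt^3·t^3 = 263730, Σs = 765, Σt^3·s = 395142.)
Δ = 6·263730 − 512² = 1320236.
p = (765·263730 − 512·395142)/1320236 = -279627/660118; q = (6·395142 − 512·765)/1320236 = 494793/330059.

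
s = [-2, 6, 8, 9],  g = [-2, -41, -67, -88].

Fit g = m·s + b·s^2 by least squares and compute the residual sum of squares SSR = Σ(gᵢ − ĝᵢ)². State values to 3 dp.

SSR = 7.408

AᵀA·[m, b]ᵀ = Aᵀg reads: 185·m + 1449·b = -1570;  1449·m + 11969·b = -12900.
det = 185·11969 − 1449² = 114664.
m = ((-1570)·11969 − 1449·(-12900))/114664 = -49615/57332; b = (185·(-12900) − 1449·(-1570))/114664 = -55785/57332.
Residuals: 4623/28666, -22331/28666, 31479/14333, -20024/14333; SSR = 212363/28666.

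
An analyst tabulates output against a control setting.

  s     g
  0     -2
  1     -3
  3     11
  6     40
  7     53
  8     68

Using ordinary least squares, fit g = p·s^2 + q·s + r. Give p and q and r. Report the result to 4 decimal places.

The normal system XᵀX·[p, q, r]ᵀ = Xᵀg is [[7875, 1099, 159]; [1099, 159, 25]; [159, 25, 6]]·[p, q, r]ᵀ = [8485, 1185, 167]ᵀ.
Solving the 3×3 system (Gaussian elimination) gives p = 3403/3840, q = 2389/1280, r = -6581/1920.

p = 0.8862, q = 1.8664, r = -3.4276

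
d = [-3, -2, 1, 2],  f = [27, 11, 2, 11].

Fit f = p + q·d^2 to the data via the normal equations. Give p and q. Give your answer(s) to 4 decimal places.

AᵀA·[p, q]ᵀ = Aᵀf reads: 4·p + 18·q = 51;  18·p + 114·q = 333.
det = 4·114 − 18² = 132.
p = (51·114 − 18·333)/132 = -15/11; q = (4·333 − 18·51)/132 = 69/22.

p = -1.3636, q = 3.1364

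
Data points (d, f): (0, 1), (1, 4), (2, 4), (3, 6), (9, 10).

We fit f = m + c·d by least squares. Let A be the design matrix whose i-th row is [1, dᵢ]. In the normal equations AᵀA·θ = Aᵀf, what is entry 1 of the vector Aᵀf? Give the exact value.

25

Entry 1 ↔ basis 1, so (Aᵀf)_{1} = Σᵢ fᵢ = (1)·(1) + (1)·(4) + (1)·(4) + (1)·(6) + (1)·(10) = 25.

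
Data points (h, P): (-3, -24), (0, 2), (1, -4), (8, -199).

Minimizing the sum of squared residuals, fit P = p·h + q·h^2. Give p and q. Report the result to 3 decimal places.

p = -0.968, q = -2.988

Entries of MᵀM: Σh·h = 74, Σh·h^2 = 486, Σh^2·h^2 = 4178.
Right-hand side: Σh·P = -1524, Σh^2·P = -12956.
Determinant 74·4178 − 486² = 72976.
p = ((-1524)·4178 − 486·(-12956))/72976 = -4416/4561; q = (74·(-12956) − 486·(-1524))/72976 = -13630/4561.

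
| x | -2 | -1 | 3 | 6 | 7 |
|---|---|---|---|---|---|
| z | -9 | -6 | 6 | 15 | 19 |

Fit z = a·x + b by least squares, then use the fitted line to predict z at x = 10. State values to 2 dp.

ẑ = 27.70

The normal system MᵀM·[a, b]ᵀ = Mᵀz is [[99, 13]; [13, 5]]·[a, b]ᵀ = [265, 25]ᵀ.
Δ = 99·5 − 13² = 326.
a = (265·5 − 13·25)/326 = 500/163; b = (99·25 − 13·265)/326 = -485/163.
At x = 10: ẑ = (500/163)·(10) + (-485/163)·(1) = 4515/163.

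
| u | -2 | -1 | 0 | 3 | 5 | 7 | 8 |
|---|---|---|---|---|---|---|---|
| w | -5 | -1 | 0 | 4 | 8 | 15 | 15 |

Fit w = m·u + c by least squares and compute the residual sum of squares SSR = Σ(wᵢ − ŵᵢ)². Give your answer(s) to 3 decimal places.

SSR = 9.494

Normal-equation sums: Σu·u = 152, Σu = 20, Σ1 = 7.
Right-hand side: Σu·w = 288, Σw = 36.
AᵀA·[m, c]ᵀ = Aᵀw becomes [[152, 20]; [20, 7]]·[m, c]ᵀ = [288, 36]ᵀ.
det = 152·7 − 20² = 664.
m = (288·7 − 20·36)/664 = 162/83; c = (152·36 − 20·288)/664 = -36/83.
Residuals: -55/83, 115/83, 36/83, -118/83, -110/83, 147/83, -15/83; SSR = 788/83.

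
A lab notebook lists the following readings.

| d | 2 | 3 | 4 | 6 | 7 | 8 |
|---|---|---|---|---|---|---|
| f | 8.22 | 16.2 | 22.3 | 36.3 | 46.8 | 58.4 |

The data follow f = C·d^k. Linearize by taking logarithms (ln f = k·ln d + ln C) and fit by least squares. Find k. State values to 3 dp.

Linearized form: ln f = k·ln d + ln C. From the 6 transformed points,
Σln d = 8.9952, Σ(ln d)² = 14.9303, Σln f = 19.5012, Σln d·ln f = 31.2008.
Equations: 14.9303·k + 8.9952·ln C = 31.2008;  8.9952·k + 6·ln C = 19.5012.
Slope k = (n·Σln d·ln f − Σln d·Σln f)/(n·Σ(ln d)² − (Σln d)²) = (6·31.2008 − 8.9952·19.5012)/8.6686 = 1.35994; ln C = (Σln f − k·Σln d)/n = 1.21139.

k = 1.360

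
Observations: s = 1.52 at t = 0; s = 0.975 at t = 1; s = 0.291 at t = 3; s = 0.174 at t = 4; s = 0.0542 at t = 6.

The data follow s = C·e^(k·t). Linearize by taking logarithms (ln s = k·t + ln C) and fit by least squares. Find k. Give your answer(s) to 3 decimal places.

k = -0.561

Linearized form: ln s = k·t + ln C. From the 5 transformed points,
AᵀA = [[62.0000, 14.0000]; [14.0000, 5]], rhs = [-28.2139, -5.5048]ᵀ  (here Σt = 14.0000, Σ(t)² = 62.0000, Σln s = -5.5048, Σt·ln s = -28.2139).
Δ = 62.0000·5 − (14.0000)² = 114.0000; k = (-28.2139·5 − 14.0000·-5.5048)/114.0000 = -0.56142, ln C = (62.0000·-5.5048 − 14.0000·-28.2139)/114.0000 = 0.47101.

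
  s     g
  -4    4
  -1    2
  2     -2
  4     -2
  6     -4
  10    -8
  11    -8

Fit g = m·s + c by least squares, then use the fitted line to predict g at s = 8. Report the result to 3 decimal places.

Compute the Gram sums: Σs·s = 294, Σs = 28, Σ1 = 7.
For Mᵀg: Σs·g = -222, Σg = -18.
MᵀM·[m, c]ᵀ = Mᵀg becomes [[294, 28]; [28, 7]]·[m, c]ᵀ = [-222, -18]ᵀ.
det = 294·7 − 28² = 1274.
m = ((-222)·7 − 28·(-18))/1274 = -75/91; c = (294·(-18) − 28·(-222))/1274 = 66/91.
At s = 8: ĝ = (-75/91)·(8) + (66/91)·(1) = -534/91.

ĝ = -5.868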